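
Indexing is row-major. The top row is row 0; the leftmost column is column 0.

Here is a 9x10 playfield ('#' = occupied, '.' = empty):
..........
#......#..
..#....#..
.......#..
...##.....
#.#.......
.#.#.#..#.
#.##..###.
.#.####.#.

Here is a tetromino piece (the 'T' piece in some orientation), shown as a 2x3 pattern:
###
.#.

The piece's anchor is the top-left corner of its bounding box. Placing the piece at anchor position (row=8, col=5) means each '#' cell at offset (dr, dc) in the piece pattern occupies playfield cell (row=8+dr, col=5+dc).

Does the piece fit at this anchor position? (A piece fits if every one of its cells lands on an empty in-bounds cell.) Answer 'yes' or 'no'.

Answer: no

Derivation:
Check each piece cell at anchor (8, 5):
  offset (0,0) -> (8,5): occupied ('#') -> FAIL
  offset (0,1) -> (8,6): occupied ('#') -> FAIL
  offset (0,2) -> (8,7): empty -> OK
  offset (1,1) -> (9,6): out of bounds -> FAIL
All cells valid: no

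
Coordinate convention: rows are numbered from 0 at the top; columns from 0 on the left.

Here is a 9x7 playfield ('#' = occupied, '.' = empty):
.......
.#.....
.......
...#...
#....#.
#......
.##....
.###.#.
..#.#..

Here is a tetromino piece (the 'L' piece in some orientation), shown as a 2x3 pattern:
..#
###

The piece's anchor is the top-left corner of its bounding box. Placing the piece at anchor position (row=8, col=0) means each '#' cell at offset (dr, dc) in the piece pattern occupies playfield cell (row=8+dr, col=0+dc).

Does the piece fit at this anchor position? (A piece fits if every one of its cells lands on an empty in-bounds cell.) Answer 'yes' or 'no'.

Check each piece cell at anchor (8, 0):
  offset (0,2) -> (8,2): occupied ('#') -> FAIL
  offset (1,0) -> (9,0): out of bounds -> FAIL
  offset (1,1) -> (9,1): out of bounds -> FAIL
  offset (1,2) -> (9,2): out of bounds -> FAIL
All cells valid: no

Answer: no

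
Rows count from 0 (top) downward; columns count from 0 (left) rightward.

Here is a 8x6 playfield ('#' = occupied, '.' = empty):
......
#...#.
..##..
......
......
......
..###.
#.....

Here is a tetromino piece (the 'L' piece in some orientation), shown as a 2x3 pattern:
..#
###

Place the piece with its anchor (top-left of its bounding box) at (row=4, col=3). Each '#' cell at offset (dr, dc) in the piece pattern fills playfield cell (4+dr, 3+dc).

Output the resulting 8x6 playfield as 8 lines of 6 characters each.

Fill (4+0,3+2) = (4,5)
Fill (4+1,3+0) = (5,3)
Fill (4+1,3+1) = (5,4)
Fill (4+1,3+2) = (5,5)

Answer: ......
#...#.
..##..
......
.....#
...###
..###.
#.....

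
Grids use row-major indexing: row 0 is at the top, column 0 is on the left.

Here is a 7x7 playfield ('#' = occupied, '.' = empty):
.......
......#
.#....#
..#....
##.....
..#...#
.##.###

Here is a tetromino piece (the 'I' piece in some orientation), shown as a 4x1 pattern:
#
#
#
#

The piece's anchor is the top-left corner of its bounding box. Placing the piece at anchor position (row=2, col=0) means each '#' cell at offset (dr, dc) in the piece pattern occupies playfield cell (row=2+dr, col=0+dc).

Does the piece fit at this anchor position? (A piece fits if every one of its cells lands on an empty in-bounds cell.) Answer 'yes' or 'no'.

Check each piece cell at anchor (2, 0):
  offset (0,0) -> (2,0): empty -> OK
  offset (1,0) -> (3,0): empty -> OK
  offset (2,0) -> (4,0): occupied ('#') -> FAIL
  offset (3,0) -> (5,0): empty -> OK
All cells valid: no

Answer: no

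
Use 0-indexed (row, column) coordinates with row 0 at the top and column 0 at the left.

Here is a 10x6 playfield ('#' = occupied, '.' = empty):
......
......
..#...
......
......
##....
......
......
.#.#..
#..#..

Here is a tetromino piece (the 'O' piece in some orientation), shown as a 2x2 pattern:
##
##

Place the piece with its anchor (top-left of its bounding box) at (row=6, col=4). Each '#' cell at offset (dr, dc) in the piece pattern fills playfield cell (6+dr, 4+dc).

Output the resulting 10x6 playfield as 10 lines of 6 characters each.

Answer: ......
......
..#...
......
......
##....
....##
....##
.#.#..
#..#..

Derivation:
Fill (6+0,4+0) = (6,4)
Fill (6+0,4+1) = (6,5)
Fill (6+1,4+0) = (7,4)
Fill (6+1,4+1) = (7,5)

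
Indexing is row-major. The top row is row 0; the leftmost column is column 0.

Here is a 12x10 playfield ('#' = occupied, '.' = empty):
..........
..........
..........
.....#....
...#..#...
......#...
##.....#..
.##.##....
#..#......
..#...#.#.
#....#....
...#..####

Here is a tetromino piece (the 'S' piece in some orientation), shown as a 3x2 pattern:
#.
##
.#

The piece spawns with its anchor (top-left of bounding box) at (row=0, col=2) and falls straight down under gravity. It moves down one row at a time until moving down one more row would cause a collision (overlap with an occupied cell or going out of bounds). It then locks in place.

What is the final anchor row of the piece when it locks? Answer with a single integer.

Spawn at (row=0, col=2). Try each row:
  row 0: fits
  row 1: fits
  row 2: blocked -> lock at row 1

Answer: 1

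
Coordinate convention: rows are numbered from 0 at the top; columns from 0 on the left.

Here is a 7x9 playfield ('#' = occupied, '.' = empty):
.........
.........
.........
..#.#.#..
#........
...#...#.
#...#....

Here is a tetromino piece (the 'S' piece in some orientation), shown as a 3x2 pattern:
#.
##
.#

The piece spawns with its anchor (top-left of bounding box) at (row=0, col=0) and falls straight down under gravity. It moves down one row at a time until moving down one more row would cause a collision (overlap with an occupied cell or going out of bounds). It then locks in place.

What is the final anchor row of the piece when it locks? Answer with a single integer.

Answer: 2

Derivation:
Spawn at (row=0, col=0). Try each row:
  row 0: fits
  row 1: fits
  row 2: fits
  row 3: blocked -> lock at row 2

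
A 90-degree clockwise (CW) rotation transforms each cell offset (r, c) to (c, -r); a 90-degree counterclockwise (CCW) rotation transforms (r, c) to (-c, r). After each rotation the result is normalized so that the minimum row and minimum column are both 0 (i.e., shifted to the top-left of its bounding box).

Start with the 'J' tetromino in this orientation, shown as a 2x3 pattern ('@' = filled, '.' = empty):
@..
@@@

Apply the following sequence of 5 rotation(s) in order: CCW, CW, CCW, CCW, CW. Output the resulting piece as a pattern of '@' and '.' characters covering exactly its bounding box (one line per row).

Answer: .@
.@
@@

Derivation:
Start:
@..
@@@
After rotation 1 (CCW):
.@
.@
@@
After rotation 2 (CW):
@..
@@@
After rotation 3 (CCW):
.@
.@
@@
After rotation 4 (CCW):
@@@
..@
After rotation 5 (CW):
.@
.@
@@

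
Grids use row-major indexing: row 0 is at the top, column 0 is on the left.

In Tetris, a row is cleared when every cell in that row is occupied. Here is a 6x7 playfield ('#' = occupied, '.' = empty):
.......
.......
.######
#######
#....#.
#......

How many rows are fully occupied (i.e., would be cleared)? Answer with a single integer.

Check each row:
  row 0: 7 empty cells -> not full
  row 1: 7 empty cells -> not full
  row 2: 1 empty cell -> not full
  row 3: 0 empty cells -> FULL (clear)
  row 4: 5 empty cells -> not full
  row 5: 6 empty cells -> not full
Total rows cleared: 1

Answer: 1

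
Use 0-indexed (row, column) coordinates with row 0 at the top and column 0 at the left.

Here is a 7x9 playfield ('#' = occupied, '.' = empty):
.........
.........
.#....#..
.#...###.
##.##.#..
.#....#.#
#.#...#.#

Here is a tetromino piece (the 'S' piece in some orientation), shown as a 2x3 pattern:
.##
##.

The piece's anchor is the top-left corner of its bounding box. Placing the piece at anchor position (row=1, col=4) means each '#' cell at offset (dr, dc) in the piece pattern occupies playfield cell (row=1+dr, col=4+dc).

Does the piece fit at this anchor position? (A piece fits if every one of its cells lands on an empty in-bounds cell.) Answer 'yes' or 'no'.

Answer: yes

Derivation:
Check each piece cell at anchor (1, 4):
  offset (0,1) -> (1,5): empty -> OK
  offset (0,2) -> (1,6): empty -> OK
  offset (1,0) -> (2,4): empty -> OK
  offset (1,1) -> (2,5): empty -> OK
All cells valid: yes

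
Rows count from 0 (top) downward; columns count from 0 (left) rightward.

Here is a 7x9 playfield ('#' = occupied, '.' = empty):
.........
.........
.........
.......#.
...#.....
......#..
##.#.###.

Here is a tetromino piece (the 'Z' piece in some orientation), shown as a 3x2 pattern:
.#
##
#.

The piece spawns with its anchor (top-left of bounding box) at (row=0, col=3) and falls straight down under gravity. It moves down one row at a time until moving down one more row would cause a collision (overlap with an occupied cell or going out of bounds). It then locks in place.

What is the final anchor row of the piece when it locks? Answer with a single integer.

Spawn at (row=0, col=3). Try each row:
  row 0: fits
  row 1: fits
  row 2: blocked -> lock at row 1

Answer: 1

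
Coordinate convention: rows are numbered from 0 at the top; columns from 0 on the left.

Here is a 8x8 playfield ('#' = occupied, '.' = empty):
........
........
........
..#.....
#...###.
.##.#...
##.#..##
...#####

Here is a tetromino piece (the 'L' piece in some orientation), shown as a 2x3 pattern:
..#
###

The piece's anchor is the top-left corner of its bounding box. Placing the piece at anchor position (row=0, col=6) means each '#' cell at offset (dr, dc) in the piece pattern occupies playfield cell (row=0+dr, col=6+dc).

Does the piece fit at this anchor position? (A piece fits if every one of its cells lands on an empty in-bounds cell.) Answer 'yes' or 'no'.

Answer: no

Derivation:
Check each piece cell at anchor (0, 6):
  offset (0,2) -> (0,8): out of bounds -> FAIL
  offset (1,0) -> (1,6): empty -> OK
  offset (1,1) -> (1,7): empty -> OK
  offset (1,2) -> (1,8): out of bounds -> FAIL
All cells valid: no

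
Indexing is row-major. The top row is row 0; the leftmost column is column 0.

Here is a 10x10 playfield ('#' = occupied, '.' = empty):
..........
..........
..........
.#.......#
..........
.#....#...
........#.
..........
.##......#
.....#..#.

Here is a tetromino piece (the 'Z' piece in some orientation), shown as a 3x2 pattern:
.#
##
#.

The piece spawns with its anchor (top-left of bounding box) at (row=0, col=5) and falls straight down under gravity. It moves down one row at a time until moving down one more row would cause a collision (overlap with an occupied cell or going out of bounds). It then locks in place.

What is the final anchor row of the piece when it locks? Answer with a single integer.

Spawn at (row=0, col=5). Try each row:
  row 0: fits
  row 1: fits
  row 2: fits
  row 3: fits
  row 4: blocked -> lock at row 3

Answer: 3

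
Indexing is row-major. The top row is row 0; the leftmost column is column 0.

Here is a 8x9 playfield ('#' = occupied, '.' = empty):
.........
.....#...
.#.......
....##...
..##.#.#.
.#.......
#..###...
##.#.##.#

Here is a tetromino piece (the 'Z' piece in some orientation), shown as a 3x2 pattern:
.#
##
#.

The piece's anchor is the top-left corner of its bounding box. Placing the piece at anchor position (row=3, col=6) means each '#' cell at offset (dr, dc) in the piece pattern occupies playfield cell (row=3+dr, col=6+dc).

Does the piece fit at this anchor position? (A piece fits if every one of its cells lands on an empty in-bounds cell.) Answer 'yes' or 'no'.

Check each piece cell at anchor (3, 6):
  offset (0,1) -> (3,7): empty -> OK
  offset (1,0) -> (4,6): empty -> OK
  offset (1,1) -> (4,7): occupied ('#') -> FAIL
  offset (2,0) -> (5,6): empty -> OK
All cells valid: no

Answer: no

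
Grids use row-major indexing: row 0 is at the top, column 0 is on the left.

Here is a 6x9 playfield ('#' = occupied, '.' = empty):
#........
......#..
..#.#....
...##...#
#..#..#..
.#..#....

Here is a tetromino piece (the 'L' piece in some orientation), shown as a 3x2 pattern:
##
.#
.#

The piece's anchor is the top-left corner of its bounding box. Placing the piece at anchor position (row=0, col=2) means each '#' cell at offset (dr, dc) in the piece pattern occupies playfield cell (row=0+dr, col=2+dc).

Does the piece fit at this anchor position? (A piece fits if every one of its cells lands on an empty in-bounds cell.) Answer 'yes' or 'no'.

Answer: yes

Derivation:
Check each piece cell at anchor (0, 2):
  offset (0,0) -> (0,2): empty -> OK
  offset (0,1) -> (0,3): empty -> OK
  offset (1,1) -> (1,3): empty -> OK
  offset (2,1) -> (2,3): empty -> OK
All cells valid: yes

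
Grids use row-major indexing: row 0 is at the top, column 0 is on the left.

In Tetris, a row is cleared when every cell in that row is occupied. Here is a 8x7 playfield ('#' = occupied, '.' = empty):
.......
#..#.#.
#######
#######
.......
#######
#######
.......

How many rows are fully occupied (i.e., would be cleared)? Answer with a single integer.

Check each row:
  row 0: 7 empty cells -> not full
  row 1: 4 empty cells -> not full
  row 2: 0 empty cells -> FULL (clear)
  row 3: 0 empty cells -> FULL (clear)
  row 4: 7 empty cells -> not full
  row 5: 0 empty cells -> FULL (clear)
  row 6: 0 empty cells -> FULL (clear)
  row 7: 7 empty cells -> not full
Total rows cleared: 4

Answer: 4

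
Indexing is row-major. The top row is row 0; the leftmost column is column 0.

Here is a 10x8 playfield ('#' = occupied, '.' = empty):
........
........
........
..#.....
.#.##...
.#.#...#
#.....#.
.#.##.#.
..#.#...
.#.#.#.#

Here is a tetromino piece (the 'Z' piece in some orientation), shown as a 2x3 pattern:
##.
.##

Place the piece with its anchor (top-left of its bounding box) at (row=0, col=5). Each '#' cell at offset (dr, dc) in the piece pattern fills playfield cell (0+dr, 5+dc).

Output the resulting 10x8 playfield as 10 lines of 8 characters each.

Answer: .....##.
......##
........
..#.....
.#.##...
.#.#...#
#.....#.
.#.##.#.
..#.#...
.#.#.#.#

Derivation:
Fill (0+0,5+0) = (0,5)
Fill (0+0,5+1) = (0,6)
Fill (0+1,5+1) = (1,6)
Fill (0+1,5+2) = (1,7)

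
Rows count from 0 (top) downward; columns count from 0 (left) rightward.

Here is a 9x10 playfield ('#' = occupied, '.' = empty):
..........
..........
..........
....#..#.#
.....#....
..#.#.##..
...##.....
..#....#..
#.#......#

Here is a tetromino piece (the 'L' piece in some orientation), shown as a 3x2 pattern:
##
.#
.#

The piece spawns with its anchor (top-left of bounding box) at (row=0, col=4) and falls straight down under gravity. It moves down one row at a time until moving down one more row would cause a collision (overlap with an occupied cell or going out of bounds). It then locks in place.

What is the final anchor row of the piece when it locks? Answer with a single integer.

Answer: 1

Derivation:
Spawn at (row=0, col=4). Try each row:
  row 0: fits
  row 1: fits
  row 2: blocked -> lock at row 1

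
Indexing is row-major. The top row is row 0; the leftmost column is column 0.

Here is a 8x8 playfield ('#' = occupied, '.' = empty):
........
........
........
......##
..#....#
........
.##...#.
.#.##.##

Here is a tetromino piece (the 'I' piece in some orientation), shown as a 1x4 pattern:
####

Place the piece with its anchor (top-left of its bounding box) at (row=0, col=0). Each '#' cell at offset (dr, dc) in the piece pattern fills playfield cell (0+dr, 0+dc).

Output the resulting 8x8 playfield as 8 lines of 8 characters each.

Answer: ####....
........
........
......##
..#....#
........
.##...#.
.#.##.##

Derivation:
Fill (0+0,0+0) = (0,0)
Fill (0+0,0+1) = (0,1)
Fill (0+0,0+2) = (0,2)
Fill (0+0,0+3) = (0,3)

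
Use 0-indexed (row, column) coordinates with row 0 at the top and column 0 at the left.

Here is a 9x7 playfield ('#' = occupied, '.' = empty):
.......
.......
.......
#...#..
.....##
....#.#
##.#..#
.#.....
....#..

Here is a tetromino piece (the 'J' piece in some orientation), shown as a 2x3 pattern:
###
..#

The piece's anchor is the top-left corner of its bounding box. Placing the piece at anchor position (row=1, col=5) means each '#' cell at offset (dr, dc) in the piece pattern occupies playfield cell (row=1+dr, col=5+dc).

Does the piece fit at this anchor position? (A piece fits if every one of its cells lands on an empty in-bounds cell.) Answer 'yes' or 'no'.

Answer: no

Derivation:
Check each piece cell at anchor (1, 5):
  offset (0,0) -> (1,5): empty -> OK
  offset (0,1) -> (1,6): empty -> OK
  offset (0,2) -> (1,7): out of bounds -> FAIL
  offset (1,2) -> (2,7): out of bounds -> FAIL
All cells valid: no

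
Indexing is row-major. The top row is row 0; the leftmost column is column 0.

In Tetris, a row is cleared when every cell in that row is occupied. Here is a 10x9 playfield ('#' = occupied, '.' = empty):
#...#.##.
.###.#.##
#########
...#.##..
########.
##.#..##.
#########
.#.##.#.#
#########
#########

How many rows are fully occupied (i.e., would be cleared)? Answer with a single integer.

Check each row:
  row 0: 5 empty cells -> not full
  row 1: 3 empty cells -> not full
  row 2: 0 empty cells -> FULL (clear)
  row 3: 6 empty cells -> not full
  row 4: 1 empty cell -> not full
  row 5: 4 empty cells -> not full
  row 6: 0 empty cells -> FULL (clear)
  row 7: 4 empty cells -> not full
  row 8: 0 empty cells -> FULL (clear)
  row 9: 0 empty cells -> FULL (clear)
Total rows cleared: 4

Answer: 4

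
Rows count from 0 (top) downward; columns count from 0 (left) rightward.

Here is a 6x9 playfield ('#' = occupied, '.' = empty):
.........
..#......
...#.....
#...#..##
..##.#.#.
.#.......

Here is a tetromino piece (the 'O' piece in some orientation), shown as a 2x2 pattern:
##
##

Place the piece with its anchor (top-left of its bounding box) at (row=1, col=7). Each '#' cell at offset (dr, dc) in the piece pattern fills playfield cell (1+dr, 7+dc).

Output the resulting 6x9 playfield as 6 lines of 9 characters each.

Fill (1+0,7+0) = (1,7)
Fill (1+0,7+1) = (1,8)
Fill (1+1,7+0) = (2,7)
Fill (1+1,7+1) = (2,8)

Answer: .........
..#....##
...#...##
#...#..##
..##.#.#.
.#.......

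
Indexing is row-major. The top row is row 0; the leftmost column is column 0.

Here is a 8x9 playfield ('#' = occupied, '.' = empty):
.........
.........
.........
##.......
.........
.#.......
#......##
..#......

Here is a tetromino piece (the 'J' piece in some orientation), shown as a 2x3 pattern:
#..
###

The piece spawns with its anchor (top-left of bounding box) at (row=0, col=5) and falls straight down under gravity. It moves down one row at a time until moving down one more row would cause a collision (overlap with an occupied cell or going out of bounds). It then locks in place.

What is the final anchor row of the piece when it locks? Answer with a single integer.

Answer: 4

Derivation:
Spawn at (row=0, col=5). Try each row:
  row 0: fits
  row 1: fits
  row 2: fits
  row 3: fits
  row 4: fits
  row 5: blocked -> lock at row 4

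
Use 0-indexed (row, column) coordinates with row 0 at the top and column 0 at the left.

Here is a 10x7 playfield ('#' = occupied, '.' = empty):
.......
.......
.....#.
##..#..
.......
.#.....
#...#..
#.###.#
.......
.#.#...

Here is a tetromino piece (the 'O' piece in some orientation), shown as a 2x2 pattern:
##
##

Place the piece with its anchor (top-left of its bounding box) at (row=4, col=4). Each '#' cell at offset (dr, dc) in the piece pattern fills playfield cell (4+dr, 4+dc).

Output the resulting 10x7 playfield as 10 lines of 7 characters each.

Answer: .......
.......
.....#.
##..#..
....##.
.#..##.
#...#..
#.###.#
.......
.#.#...

Derivation:
Fill (4+0,4+0) = (4,4)
Fill (4+0,4+1) = (4,5)
Fill (4+1,4+0) = (5,4)
Fill (4+1,4+1) = (5,5)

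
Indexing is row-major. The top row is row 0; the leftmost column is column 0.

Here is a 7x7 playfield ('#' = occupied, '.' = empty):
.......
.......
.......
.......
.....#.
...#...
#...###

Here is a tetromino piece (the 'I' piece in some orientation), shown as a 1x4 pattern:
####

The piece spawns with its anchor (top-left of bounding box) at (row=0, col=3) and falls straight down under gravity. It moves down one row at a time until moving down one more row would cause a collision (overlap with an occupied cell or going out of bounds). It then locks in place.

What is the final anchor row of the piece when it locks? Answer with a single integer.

Answer: 3

Derivation:
Spawn at (row=0, col=3). Try each row:
  row 0: fits
  row 1: fits
  row 2: fits
  row 3: fits
  row 4: blocked -> lock at row 3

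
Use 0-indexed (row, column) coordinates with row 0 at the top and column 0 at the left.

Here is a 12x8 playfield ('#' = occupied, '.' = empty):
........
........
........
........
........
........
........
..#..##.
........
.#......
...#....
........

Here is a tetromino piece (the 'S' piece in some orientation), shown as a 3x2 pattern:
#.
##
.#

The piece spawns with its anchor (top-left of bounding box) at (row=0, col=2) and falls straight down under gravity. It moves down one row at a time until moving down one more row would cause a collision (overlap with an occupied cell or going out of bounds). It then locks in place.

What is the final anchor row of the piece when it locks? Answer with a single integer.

Spawn at (row=0, col=2). Try each row:
  row 0: fits
  row 1: fits
  row 2: fits
  row 3: fits
  row 4: fits
  row 5: fits
  row 6: blocked -> lock at row 5

Answer: 5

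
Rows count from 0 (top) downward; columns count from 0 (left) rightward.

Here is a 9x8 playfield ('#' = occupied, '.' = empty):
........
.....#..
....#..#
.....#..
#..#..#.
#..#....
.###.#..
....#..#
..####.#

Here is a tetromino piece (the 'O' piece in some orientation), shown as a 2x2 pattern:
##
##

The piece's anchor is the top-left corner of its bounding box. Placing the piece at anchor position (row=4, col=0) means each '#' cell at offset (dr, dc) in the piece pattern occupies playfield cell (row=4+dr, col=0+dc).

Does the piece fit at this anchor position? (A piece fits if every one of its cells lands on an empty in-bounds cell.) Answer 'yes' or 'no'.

Answer: no

Derivation:
Check each piece cell at anchor (4, 0):
  offset (0,0) -> (4,0): occupied ('#') -> FAIL
  offset (0,1) -> (4,1): empty -> OK
  offset (1,0) -> (5,0): occupied ('#') -> FAIL
  offset (1,1) -> (5,1): empty -> OK
All cells valid: no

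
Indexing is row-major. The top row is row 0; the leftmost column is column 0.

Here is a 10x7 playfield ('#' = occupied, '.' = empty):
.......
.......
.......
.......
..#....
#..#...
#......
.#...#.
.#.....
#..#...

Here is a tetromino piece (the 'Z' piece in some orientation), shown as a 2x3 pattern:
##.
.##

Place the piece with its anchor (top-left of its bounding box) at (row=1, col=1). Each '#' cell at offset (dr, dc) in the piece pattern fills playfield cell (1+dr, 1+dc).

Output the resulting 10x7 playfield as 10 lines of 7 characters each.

Fill (1+0,1+0) = (1,1)
Fill (1+0,1+1) = (1,2)
Fill (1+1,1+1) = (2,2)
Fill (1+1,1+2) = (2,3)

Answer: .......
.##....
..##...
.......
..#....
#..#...
#......
.#...#.
.#.....
#..#...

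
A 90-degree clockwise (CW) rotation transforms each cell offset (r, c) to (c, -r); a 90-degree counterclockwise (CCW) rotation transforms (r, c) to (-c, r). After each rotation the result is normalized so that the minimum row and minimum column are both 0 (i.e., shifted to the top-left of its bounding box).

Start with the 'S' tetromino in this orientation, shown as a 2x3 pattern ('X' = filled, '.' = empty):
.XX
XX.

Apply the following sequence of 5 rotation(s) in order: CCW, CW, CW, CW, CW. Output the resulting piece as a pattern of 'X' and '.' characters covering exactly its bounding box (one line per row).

Start:
.XX
XX.
After rotation 1 (CCW):
X.
XX
.X
After rotation 2 (CW):
.XX
XX.
After rotation 3 (CW):
X.
XX
.X
After rotation 4 (CW):
.XX
XX.
After rotation 5 (CW):
X.
XX
.X

Answer: X.
XX
.X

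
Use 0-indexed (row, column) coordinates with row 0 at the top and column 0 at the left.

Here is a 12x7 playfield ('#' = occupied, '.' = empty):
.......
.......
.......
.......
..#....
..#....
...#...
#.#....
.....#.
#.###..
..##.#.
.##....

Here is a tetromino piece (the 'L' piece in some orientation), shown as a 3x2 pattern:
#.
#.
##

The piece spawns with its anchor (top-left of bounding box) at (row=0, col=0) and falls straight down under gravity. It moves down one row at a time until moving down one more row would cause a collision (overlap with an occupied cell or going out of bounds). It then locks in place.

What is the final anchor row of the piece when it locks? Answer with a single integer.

Answer: 4

Derivation:
Spawn at (row=0, col=0). Try each row:
  row 0: fits
  row 1: fits
  row 2: fits
  row 3: fits
  row 4: fits
  row 5: blocked -> lock at row 4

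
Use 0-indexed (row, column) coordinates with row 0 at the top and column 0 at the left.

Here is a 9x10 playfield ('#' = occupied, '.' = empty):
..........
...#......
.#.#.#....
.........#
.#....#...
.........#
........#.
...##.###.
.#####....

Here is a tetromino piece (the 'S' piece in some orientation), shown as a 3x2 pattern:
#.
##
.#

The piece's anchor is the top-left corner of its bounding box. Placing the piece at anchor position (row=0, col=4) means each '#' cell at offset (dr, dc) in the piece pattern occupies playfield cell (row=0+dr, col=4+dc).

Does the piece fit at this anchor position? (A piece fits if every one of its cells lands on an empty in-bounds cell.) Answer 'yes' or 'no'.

Answer: no

Derivation:
Check each piece cell at anchor (0, 4):
  offset (0,0) -> (0,4): empty -> OK
  offset (1,0) -> (1,4): empty -> OK
  offset (1,1) -> (1,5): empty -> OK
  offset (2,1) -> (2,5): occupied ('#') -> FAIL
All cells valid: no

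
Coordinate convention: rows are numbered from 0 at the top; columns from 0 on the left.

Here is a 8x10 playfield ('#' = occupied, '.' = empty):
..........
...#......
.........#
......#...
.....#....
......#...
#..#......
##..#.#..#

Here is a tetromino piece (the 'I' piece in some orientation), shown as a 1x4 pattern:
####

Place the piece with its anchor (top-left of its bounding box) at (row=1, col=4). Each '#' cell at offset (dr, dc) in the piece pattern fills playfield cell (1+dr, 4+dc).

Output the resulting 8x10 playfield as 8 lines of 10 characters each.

Fill (1+0,4+0) = (1,4)
Fill (1+0,4+1) = (1,5)
Fill (1+0,4+2) = (1,6)
Fill (1+0,4+3) = (1,7)

Answer: ..........
...#####..
.........#
......#...
.....#....
......#...
#..#......
##..#.#..#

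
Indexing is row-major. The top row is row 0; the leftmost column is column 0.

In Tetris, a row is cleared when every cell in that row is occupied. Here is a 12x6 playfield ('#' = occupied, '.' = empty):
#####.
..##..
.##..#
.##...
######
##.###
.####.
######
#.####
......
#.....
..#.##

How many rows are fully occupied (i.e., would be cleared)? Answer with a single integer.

Answer: 2

Derivation:
Check each row:
  row 0: 1 empty cell -> not full
  row 1: 4 empty cells -> not full
  row 2: 3 empty cells -> not full
  row 3: 4 empty cells -> not full
  row 4: 0 empty cells -> FULL (clear)
  row 5: 1 empty cell -> not full
  row 6: 2 empty cells -> not full
  row 7: 0 empty cells -> FULL (clear)
  row 8: 1 empty cell -> not full
  row 9: 6 empty cells -> not full
  row 10: 5 empty cells -> not full
  row 11: 3 empty cells -> not full
Total rows cleared: 2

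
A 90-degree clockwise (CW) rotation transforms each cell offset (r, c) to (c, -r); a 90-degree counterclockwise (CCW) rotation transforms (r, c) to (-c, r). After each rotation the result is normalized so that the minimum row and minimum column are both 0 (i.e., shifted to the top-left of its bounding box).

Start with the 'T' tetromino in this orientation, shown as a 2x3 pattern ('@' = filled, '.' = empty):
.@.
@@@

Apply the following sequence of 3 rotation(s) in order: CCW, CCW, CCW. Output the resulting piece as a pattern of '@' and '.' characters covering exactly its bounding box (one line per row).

Answer: @.
@@
@.

Derivation:
Start:
.@.
@@@
After rotation 1 (CCW):
.@
@@
.@
After rotation 2 (CCW):
@@@
.@.
After rotation 3 (CCW):
@.
@@
@.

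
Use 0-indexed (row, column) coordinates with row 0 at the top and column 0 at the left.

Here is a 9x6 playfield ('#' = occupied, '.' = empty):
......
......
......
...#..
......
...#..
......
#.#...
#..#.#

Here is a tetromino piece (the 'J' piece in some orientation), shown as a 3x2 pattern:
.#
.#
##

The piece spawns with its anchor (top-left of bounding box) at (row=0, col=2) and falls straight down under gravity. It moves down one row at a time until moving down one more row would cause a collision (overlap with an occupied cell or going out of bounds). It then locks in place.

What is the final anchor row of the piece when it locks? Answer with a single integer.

Answer: 0

Derivation:
Spawn at (row=0, col=2). Try each row:
  row 0: fits
  row 1: blocked -> lock at row 0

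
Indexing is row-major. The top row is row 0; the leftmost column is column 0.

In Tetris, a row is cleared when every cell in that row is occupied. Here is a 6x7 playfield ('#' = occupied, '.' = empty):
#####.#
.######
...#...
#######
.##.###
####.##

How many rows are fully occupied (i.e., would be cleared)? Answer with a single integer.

Check each row:
  row 0: 1 empty cell -> not full
  row 1: 1 empty cell -> not full
  row 2: 6 empty cells -> not full
  row 3: 0 empty cells -> FULL (clear)
  row 4: 2 empty cells -> not full
  row 5: 1 empty cell -> not full
Total rows cleared: 1

Answer: 1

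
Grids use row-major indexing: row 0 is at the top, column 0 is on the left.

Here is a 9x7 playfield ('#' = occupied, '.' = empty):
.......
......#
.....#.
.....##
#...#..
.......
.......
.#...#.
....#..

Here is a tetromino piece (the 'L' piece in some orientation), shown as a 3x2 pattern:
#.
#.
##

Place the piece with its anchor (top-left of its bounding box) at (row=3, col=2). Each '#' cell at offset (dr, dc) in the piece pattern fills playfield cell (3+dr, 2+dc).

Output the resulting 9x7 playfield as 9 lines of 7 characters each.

Fill (3+0,2+0) = (3,2)
Fill (3+1,2+0) = (4,2)
Fill (3+2,2+0) = (5,2)
Fill (3+2,2+1) = (5,3)

Answer: .......
......#
.....#.
..#..##
#.#.#..
..##...
.......
.#...#.
....#..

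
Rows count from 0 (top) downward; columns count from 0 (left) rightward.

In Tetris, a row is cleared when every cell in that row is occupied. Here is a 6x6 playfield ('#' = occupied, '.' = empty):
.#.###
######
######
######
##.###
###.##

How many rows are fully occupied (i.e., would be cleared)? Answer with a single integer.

Check each row:
  row 0: 2 empty cells -> not full
  row 1: 0 empty cells -> FULL (clear)
  row 2: 0 empty cells -> FULL (clear)
  row 3: 0 empty cells -> FULL (clear)
  row 4: 1 empty cell -> not full
  row 5: 1 empty cell -> not full
Total rows cleared: 3

Answer: 3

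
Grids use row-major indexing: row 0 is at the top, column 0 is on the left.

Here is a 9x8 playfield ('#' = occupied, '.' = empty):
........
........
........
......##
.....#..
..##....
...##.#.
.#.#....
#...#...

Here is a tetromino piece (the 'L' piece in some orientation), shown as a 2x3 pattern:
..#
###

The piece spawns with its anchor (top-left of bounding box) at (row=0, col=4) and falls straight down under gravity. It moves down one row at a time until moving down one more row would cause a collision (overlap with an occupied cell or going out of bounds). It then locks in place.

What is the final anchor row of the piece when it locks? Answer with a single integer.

Answer: 1

Derivation:
Spawn at (row=0, col=4). Try each row:
  row 0: fits
  row 1: fits
  row 2: blocked -> lock at row 1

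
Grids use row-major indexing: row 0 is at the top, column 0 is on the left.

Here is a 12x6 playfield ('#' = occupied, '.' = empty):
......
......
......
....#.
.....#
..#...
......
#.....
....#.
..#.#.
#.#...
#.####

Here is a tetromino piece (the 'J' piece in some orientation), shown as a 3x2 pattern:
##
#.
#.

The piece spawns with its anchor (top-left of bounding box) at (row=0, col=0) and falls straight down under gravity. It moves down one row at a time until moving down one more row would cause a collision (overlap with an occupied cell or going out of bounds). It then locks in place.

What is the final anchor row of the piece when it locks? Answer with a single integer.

Answer: 4

Derivation:
Spawn at (row=0, col=0). Try each row:
  row 0: fits
  row 1: fits
  row 2: fits
  row 3: fits
  row 4: fits
  row 5: blocked -> lock at row 4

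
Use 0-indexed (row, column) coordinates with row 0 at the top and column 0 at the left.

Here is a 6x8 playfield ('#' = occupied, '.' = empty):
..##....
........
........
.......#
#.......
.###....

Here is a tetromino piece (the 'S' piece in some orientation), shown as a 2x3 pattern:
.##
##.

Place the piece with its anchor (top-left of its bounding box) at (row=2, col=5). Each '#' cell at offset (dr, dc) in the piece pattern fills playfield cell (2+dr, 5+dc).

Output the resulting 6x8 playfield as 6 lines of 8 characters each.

Fill (2+0,5+1) = (2,6)
Fill (2+0,5+2) = (2,7)
Fill (2+1,5+0) = (3,5)
Fill (2+1,5+1) = (3,6)

Answer: ..##....
........
......##
.....###
#.......
.###....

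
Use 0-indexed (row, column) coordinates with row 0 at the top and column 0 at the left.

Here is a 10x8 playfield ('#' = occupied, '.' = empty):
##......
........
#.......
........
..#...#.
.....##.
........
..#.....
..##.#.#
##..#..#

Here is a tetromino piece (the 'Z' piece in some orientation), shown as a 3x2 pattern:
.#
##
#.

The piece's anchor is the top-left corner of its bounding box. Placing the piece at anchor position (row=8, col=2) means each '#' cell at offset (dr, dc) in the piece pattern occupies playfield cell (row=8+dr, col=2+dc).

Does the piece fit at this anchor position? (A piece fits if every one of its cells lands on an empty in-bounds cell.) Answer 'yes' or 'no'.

Answer: no

Derivation:
Check each piece cell at anchor (8, 2):
  offset (0,1) -> (8,3): occupied ('#') -> FAIL
  offset (1,0) -> (9,2): empty -> OK
  offset (1,1) -> (9,3): empty -> OK
  offset (2,0) -> (10,2): out of bounds -> FAIL
All cells valid: no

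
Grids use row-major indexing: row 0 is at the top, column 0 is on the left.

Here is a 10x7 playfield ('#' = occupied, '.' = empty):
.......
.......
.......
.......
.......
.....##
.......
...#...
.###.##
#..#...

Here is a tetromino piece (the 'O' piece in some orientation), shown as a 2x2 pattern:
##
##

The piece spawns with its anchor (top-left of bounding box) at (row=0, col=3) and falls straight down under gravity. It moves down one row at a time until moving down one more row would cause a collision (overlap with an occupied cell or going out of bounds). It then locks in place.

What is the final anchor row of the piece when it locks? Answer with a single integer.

Answer: 5

Derivation:
Spawn at (row=0, col=3). Try each row:
  row 0: fits
  row 1: fits
  row 2: fits
  row 3: fits
  row 4: fits
  row 5: fits
  row 6: blocked -> lock at row 5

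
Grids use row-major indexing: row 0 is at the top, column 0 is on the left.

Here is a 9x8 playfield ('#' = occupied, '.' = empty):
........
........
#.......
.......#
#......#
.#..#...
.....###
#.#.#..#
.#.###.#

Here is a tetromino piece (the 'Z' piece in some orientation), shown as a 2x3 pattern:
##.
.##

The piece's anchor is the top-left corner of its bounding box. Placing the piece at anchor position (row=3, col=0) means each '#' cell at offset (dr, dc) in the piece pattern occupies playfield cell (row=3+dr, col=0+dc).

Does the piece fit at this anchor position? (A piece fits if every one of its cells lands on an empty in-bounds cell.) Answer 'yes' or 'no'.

Answer: yes

Derivation:
Check each piece cell at anchor (3, 0):
  offset (0,0) -> (3,0): empty -> OK
  offset (0,1) -> (3,1): empty -> OK
  offset (1,1) -> (4,1): empty -> OK
  offset (1,2) -> (4,2): empty -> OK
All cells valid: yes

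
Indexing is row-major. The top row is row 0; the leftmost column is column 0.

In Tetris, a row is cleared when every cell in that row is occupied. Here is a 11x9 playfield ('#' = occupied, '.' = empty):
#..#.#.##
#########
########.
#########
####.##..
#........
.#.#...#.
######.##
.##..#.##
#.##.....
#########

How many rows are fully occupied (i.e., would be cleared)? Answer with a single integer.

Answer: 3

Derivation:
Check each row:
  row 0: 4 empty cells -> not full
  row 1: 0 empty cells -> FULL (clear)
  row 2: 1 empty cell -> not full
  row 3: 0 empty cells -> FULL (clear)
  row 4: 3 empty cells -> not full
  row 5: 8 empty cells -> not full
  row 6: 6 empty cells -> not full
  row 7: 1 empty cell -> not full
  row 8: 4 empty cells -> not full
  row 9: 6 empty cells -> not full
  row 10: 0 empty cells -> FULL (clear)
Total rows cleared: 3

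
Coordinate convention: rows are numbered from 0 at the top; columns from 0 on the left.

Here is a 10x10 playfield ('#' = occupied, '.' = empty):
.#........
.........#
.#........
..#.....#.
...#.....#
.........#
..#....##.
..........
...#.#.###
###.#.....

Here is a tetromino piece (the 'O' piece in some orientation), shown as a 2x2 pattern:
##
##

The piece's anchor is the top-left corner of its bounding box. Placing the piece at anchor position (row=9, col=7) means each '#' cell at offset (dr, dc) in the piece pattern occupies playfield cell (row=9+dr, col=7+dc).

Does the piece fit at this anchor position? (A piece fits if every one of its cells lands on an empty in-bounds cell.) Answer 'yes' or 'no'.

Answer: no

Derivation:
Check each piece cell at anchor (9, 7):
  offset (0,0) -> (9,7): empty -> OK
  offset (0,1) -> (9,8): empty -> OK
  offset (1,0) -> (10,7): out of bounds -> FAIL
  offset (1,1) -> (10,8): out of bounds -> FAIL
All cells valid: no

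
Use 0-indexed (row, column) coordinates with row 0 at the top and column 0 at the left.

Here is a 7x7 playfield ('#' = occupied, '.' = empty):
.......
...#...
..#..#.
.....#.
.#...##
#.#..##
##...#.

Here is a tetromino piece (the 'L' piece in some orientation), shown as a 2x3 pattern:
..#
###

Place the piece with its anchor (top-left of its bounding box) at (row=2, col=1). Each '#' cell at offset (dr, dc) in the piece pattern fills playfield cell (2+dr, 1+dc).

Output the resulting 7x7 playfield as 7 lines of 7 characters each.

Fill (2+0,1+2) = (2,3)
Fill (2+1,1+0) = (3,1)
Fill (2+1,1+1) = (3,2)
Fill (2+1,1+2) = (3,3)

Answer: .......
...#...
..##.#.
.###.#.
.#...##
#.#..##
##...#.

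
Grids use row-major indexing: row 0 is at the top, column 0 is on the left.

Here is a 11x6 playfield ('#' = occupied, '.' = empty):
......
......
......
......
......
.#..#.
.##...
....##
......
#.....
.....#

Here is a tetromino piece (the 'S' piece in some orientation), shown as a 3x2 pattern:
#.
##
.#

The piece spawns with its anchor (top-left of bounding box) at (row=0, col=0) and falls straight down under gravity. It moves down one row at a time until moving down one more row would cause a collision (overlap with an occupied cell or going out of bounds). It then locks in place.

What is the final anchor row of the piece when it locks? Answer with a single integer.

Answer: 2

Derivation:
Spawn at (row=0, col=0). Try each row:
  row 0: fits
  row 1: fits
  row 2: fits
  row 3: blocked -> lock at row 2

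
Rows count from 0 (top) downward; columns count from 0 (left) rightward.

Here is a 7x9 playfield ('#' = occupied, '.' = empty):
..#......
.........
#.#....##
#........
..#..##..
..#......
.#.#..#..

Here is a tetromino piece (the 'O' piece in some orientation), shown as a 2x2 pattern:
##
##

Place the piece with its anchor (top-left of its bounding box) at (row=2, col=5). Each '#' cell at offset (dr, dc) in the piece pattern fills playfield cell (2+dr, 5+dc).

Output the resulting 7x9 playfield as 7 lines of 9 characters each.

Fill (2+0,5+0) = (2,5)
Fill (2+0,5+1) = (2,6)
Fill (2+1,5+0) = (3,5)
Fill (2+1,5+1) = (3,6)

Answer: ..#......
.........
#.#..####
#....##..
..#..##..
..#......
.#.#..#..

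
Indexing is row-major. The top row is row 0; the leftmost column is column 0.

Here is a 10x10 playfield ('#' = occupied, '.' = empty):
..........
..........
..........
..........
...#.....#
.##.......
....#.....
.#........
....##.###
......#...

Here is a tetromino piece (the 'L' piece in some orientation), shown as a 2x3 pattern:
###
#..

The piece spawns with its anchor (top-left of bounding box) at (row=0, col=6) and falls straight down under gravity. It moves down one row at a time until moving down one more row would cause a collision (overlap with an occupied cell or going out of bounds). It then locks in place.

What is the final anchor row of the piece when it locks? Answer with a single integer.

Spawn at (row=0, col=6). Try each row:
  row 0: fits
  row 1: fits
  row 2: fits
  row 3: fits
  row 4: fits
  row 5: fits
  row 6: fits
  row 7: fits
  row 8: blocked -> lock at row 7

Answer: 7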